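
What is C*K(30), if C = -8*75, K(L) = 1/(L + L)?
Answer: -10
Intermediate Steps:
K(L) = 1/(2*L)
C = -600
C*K(30) = -300/30 = -600*1/60 = -10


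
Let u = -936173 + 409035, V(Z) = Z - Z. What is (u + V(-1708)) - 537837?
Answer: -1064975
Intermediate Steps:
V(Z) = 0
u = -527138
(u + V(-1708)) - 537837 = (-527138 + 0) - 537837 = -527138 - 537837 = -1064975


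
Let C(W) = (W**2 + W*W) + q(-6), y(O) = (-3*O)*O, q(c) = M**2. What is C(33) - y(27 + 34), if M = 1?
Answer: 13342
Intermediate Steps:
q(c) = 1 (q(c) = 1**2 = 1)
y(O) = -3*O**2
C(W) = 1 + 2*W**2 (C(W) = (W**2 + W*W) + 1 = (W**2 + W**2) + 1 = 2*W**2 + 1 = 1 + 2*W**2)
C(33) - y(27 + 34) = (1 + 2*33**2) - (-3)*(27 + 34)**2 = (1 + 2*1089) - (-3)*61**2 = (1 + 2178) - (-3)*3721 = 2179 - 1*(-11163) = 2179 + 11163 = 13342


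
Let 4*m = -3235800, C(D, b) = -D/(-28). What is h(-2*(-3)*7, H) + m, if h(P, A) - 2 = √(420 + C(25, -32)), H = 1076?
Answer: -808948 + √82495/14 ≈ -8.0893e+5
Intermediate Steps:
C(D, b) = D/28 (C(D, b) = -D*(-1)/28 = -(-1)*D/28 = D/28)
m = -808950 (m = (¼)*(-3235800) = -808950)
h(P, A) = 2 + √82495/14 (h(P, A) = 2 + √(420 + (1/28)*25) = 2 + √(420 + 25/28) = 2 + √(11785/28) = 2 + √82495/14)
h(-2*(-3)*7, H) + m = (2 + √82495/14) - 808950 = -808948 + √82495/14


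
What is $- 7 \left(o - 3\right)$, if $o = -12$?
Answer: $105$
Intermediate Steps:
$- 7 \left(o - 3\right) = - 7 \left(-12 - 3\right) = \left(-7\right) \left(-15\right) = 105$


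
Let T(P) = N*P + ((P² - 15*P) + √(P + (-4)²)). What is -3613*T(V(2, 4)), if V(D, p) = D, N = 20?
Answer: -50582 - 10839*√2 ≈ -65911.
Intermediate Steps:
T(P) = P² + √(16 + P) + 5*P (T(P) = 20*P + ((P² - 15*P) + √(P + (-4)²)) = 20*P + ((P² - 15*P) + √(P + 16)) = 20*P + ((P² - 15*P) + √(16 + P)) = 20*P + (P² + √(16 + P) - 15*P) = P² + √(16 + P) + 5*P)
-3613*T(V(2, 4)) = -3613*(2² + √(16 + 2) + 5*2) = -3613*(4 + √18 + 10) = -3613*(4 + 3*√2 + 10) = -3613*(14 + 3*√2) = -50582 - 10839*√2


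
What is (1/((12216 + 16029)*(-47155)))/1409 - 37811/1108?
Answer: -70957529236315633/2079314019566700 ≈ -34.125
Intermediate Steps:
(1/((12216 + 16029)*(-47155)))/1409 - 37811/1108 = (-1/47155/28245)*(1/1409) - 37811*1/1108 = ((1/28245)*(-1/47155))*(1/1409) - 37811/1108 = -1/1331892975*1/1409 - 37811/1108 = -1/1876637201775 - 37811/1108 = -70957529236315633/2079314019566700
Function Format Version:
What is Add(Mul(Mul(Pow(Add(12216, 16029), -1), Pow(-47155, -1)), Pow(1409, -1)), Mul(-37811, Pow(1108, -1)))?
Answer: Rational(-70957529236315633, 2079314019566700) ≈ -34.125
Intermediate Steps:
Add(Mul(Mul(Pow(Add(12216, 16029), -1), Pow(-47155, -1)), Pow(1409, -1)), Mul(-37811, Pow(1108, -1))) = Add(Mul(Mul(Pow(28245, -1), Rational(-1, 47155)), Rational(1, 1409)), Mul(-37811, Rational(1, 1108))) = Add(Mul(Mul(Rational(1, 28245), Rational(-1, 47155)), Rational(1, 1409)), Rational(-37811, 1108)) = Add(Mul(Rational(-1, 1331892975), Rational(1, 1409)), Rational(-37811, 1108)) = Add(Rational(-1, 1876637201775), Rational(-37811, 1108)) = Rational(-70957529236315633, 2079314019566700)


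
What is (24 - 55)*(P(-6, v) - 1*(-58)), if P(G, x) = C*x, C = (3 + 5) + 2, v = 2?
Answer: -2418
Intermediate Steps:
C = 10 (C = 8 + 2 = 10)
P(G, x) = 10*x
(24 - 55)*(P(-6, v) - 1*(-58)) = (24 - 55)*(10*2 - 1*(-58)) = -31*(20 + 58) = -31*78 = -2418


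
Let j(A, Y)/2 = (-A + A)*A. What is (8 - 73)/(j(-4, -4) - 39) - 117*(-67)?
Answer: 23522/3 ≈ 7840.7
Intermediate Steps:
j(A, Y) = 0 (j(A, Y) = 2*((-A + A)*A) = 2*(0*A) = 2*0 = 0)
(8 - 73)/(j(-4, -4) - 39) - 117*(-67) = (8 - 73)/(0 - 39) - 117*(-67) = -65/(-39) + 7839 = -65*(-1/39) + 7839 = 5/3 + 7839 = 23522/3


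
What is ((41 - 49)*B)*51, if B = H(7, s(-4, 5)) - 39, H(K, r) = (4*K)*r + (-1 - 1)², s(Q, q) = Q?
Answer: 59976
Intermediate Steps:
H(K, r) = 4 + 4*K*r (H(K, r) = 4*K*r + (-2)² = 4*K*r + 4 = 4 + 4*K*r)
B = -147 (B = (4 + 4*7*(-4)) - 39 = (4 - 112) - 39 = -108 - 39 = -147)
((41 - 49)*B)*51 = ((41 - 49)*(-147))*51 = -8*(-147)*51 = 1176*51 = 59976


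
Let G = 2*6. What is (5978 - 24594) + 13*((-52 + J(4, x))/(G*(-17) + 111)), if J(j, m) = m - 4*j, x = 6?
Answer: -55822/3 ≈ -18607.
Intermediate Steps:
G = 12
(5978 - 24594) + 13*((-52 + J(4, x))/(G*(-17) + 111)) = (5978 - 24594) + 13*((-52 + (6 - 4*4))/(12*(-17) + 111)) = -18616 + 13*((-52 + (6 - 16))/(-204 + 111)) = -18616 + 13*((-52 - 10)/(-93)) = -18616 + 13*(-62*(-1/93)) = -18616 + 13*(⅔) = -18616 + 26/3 = -55822/3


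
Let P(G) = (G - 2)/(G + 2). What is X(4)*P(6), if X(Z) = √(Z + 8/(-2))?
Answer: 0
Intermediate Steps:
X(Z) = √(-4 + Z) (X(Z) = √(Z + 8*(-½)) = √(Z - 4) = √(-4 + Z))
P(G) = (-2 + G)/(2 + G)
X(4)*P(6) = √(-4 + 4)*((-2 + 6)/(2 + 6)) = √0*(4/8) = 0*((⅛)*4) = 0*(½) = 0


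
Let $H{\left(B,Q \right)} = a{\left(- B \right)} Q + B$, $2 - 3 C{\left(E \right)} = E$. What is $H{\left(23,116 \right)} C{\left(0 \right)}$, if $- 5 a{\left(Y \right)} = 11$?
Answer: $- \frac{774}{5} \approx -154.8$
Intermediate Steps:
$a{\left(Y \right)} = - \frac{11}{5}$ ($a{\left(Y \right)} = \left(- \frac{1}{5}\right) 11 = - \frac{11}{5}$)
$C{\left(E \right)} = \frac{2}{3} - \frac{E}{3}$
$H{\left(B,Q \right)} = B - \frac{11 Q}{5}$ ($H{\left(B,Q \right)} = - \frac{11 Q}{5} + B = B - \frac{11 Q}{5}$)
$H{\left(23,116 \right)} C{\left(0 \right)} = \left(23 - \frac{1276}{5}\right) \left(\frac{2}{3} - 0\right) = \left(23 - \frac{1276}{5}\right) \left(\frac{2}{3} + 0\right) = \left(- \frac{1161}{5}\right) \frac{2}{3} = - \frac{774}{5}$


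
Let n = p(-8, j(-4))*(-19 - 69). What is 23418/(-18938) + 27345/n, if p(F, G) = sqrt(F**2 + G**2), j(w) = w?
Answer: -11709/9469 - 5469*sqrt(5)/352 ≈ -35.978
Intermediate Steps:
n = -352*sqrt(5) (n = sqrt((-8)**2 + (-4)**2)*(-19 - 69) = sqrt(64 + 16)*(-88) = sqrt(80)*(-88) = (4*sqrt(5))*(-88) = -352*sqrt(5) ≈ -787.10)
23418/(-18938) + 27345/n = 23418/(-18938) + 27345/((-352*sqrt(5))) = 23418*(-1/18938) + 27345*(-sqrt(5)/1760) = -11709/9469 - 5469*sqrt(5)/352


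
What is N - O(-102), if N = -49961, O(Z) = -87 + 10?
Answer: -49884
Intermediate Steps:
O(Z) = -77
N - O(-102) = -49961 - 1*(-77) = -49961 + 77 = -49884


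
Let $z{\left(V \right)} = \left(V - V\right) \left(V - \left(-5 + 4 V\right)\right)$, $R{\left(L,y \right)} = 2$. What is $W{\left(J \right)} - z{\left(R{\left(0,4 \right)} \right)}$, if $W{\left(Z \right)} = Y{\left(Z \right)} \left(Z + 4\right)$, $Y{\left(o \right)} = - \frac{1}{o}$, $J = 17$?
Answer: $- \frac{21}{17} \approx -1.2353$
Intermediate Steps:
$W{\left(Z \right)} = - \frac{4 + Z}{Z}$ ($W{\left(Z \right)} = - \frac{1}{Z} \left(Z + 4\right) = - \frac{1}{Z} \left(4 + Z\right) = - \frac{4 + Z}{Z}$)
$z{\left(V \right)} = 0$ ($z{\left(V \right)} = 0 \left(V - \left(-5 + 4 V\right)\right) = 0 \left(5 - 3 V\right) = 0$)
$W{\left(J \right)} - z{\left(R{\left(0,4 \right)} \right)} = \frac{-4 - 17}{17} - 0 = \frac{-4 - 17}{17} + 0 = \frac{1}{17} \left(-21\right) + 0 = - \frac{21}{17} + 0 = - \frac{21}{17}$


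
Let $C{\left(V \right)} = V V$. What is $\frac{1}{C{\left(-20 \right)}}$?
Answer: $\frac{1}{400} \approx 0.0025$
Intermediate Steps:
$C{\left(V \right)} = V^{2}$
$\frac{1}{C{\left(-20 \right)}} = \frac{1}{\left(-20\right)^{2}} = \frac{1}{400}$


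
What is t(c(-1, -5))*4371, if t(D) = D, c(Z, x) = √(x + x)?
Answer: 4371*I*√10 ≈ 13822.0*I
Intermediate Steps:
c(Z, x) = √2*√x (c(Z, x) = √(2*x) = √2*√x)
t(c(-1, -5))*4371 = (√2*√(-5))*4371 = (√2*(I*√5))*4371 = (I*√10)*4371 = 4371*I*√10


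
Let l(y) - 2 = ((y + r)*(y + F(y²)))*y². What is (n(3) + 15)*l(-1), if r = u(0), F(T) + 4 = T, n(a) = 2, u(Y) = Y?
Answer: 102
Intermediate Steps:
F(T) = -4 + T
r = 0
l(y) = 2 + y³*(-4 + y + y²) (l(y) = 2 + ((y + 0)*(y + (-4 + y²)))*y² = 2 + (y*(-4 + y + y²))*y² = 2 + y³*(-4 + y + y²))
(n(3) + 15)*l(-1) = (2 + 15)*(2 + (-1)⁴ + (-1)³*(-4 + (-1)²)) = 17*(2 + 1 - (-4 + 1)) = 17*(2 + 1 - 1*(-3)) = 17*(2 + 1 + 3) = 17*6 = 102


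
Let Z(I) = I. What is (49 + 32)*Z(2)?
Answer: 162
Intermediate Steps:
(49 + 32)*Z(2) = (49 + 32)*2 = 81*2 = 162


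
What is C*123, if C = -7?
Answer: -861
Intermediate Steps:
C*123 = -7*123 = -861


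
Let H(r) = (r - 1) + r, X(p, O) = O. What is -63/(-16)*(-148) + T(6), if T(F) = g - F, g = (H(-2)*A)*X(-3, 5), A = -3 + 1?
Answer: -2155/4 ≈ -538.75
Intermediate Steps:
H(r) = -1 + 2*r (H(r) = (-1 + r) + r = -1 + 2*r)
A = -2
g = 50 (g = ((-1 + 2*(-2))*(-2))*5 = ((-1 - 4)*(-2))*5 = -5*(-2)*5 = 10*5 = 50)
T(F) = 50 - F
-63/(-16)*(-148) + T(6) = -63/(-16)*(-148) + (50 - 1*6) = -63*(-1/16)*(-148) + (50 - 6) = (63/16)*(-148) + 44 = -2331/4 + 44 = -2155/4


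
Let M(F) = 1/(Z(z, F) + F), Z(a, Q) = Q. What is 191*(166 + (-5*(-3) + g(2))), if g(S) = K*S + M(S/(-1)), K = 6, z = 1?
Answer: 147261/4 ≈ 36815.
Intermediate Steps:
M(F) = 1/(2*F) (M(F) = 1/(F + F) = 1/(2*F))
g(S) = 6*S - 1/(2*S) (g(S) = 6*S + 1/(2*((S/(-1)))) = 6*S + 1/(2*((S*(-1)))) = 6*S + 1/(2*((-S))) = 6*S + (-1/S)/2 = 6*S - 1/(2*S))
191*(166 + (-5*(-3) + g(2))) = 191*(166 + (-5*(-3) + (6*2 - ½/2))) = 191*(166 + (15 + (12 - ½*½))) = 191*(166 + (15 + (12 - ¼))) = 191*(166 + (15 + 47/4)) = 191*(166 + 107/4) = 191*(771/4) = 147261/4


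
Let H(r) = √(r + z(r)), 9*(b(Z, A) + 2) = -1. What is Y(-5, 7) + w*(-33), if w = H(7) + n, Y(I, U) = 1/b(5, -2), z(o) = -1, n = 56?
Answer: -35121/19 - 33*√6 ≈ -1929.3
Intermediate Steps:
b(Z, A) = -19/9 (b(Z, A) = -2 + (⅑)*(-1) = -2 - ⅑ = -19/9)
Y(I, U) = -9/19 (Y(I, U) = 1/(-19/9) = -9/19)
H(r) = √(-1 + r) (H(r) = √(r - 1) = √(-1 + r))
w = 56 + √6 (w = √(-1 + 7) + 56 = √6 + 56 = 56 + √6 ≈ 58.449)
Y(-5, 7) + w*(-33) = -9/19 + (56 + √6)*(-33) = -9/19 + (-1848 - 33*√6) = -35121/19 - 33*√6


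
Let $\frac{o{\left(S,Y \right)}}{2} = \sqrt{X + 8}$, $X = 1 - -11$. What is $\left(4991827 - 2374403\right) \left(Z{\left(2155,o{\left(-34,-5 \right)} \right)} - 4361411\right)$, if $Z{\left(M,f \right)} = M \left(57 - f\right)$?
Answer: $-11094150548224 - 22562194880 \sqrt{5} \approx -1.1145 \cdot 10^{13}$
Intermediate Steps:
$X = 12$ ($X = 1 + 11 = 12$)
$o{\left(S,Y \right)} = 4 \sqrt{5}$ ($o{\left(S,Y \right)} = 2 \sqrt{12 + 8} = 2 \sqrt{20} = 2 \cdot 2 \sqrt{5} = 4 \sqrt{5}$)
$\left(4991827 - 2374403\right) \left(Z{\left(2155,o{\left(-34,-5 \right)} \right)} - 4361411\right) = \left(4991827 - 2374403\right) \left(2155 \left(57 - 4 \sqrt{5}\right) - 4361411\right) = 2617424 \left(2155 \left(57 - 4 \sqrt{5}\right) - 4361411\right) = 2617424 \left(\left(122835 - 8620 \sqrt{5}\right) - 4361411\right) = 2617424 \left(-4238576 - 8620 \sqrt{5}\right) = -11094150548224 - 22562194880 \sqrt{5}$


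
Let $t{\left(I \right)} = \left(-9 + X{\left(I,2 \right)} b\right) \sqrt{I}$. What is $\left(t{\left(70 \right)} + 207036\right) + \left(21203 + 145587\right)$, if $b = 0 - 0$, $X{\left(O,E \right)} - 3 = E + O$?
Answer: $373826 - 9 \sqrt{70} \approx 3.7375 \cdot 10^{5}$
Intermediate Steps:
$X{\left(O,E \right)} = 3 + E + O$ ($X{\left(O,E \right)} = 3 + \left(E + O\right) = 3 + E + O$)
$b = 0$ ($b = 0 + 0 = 0$)
$t{\left(I \right)} = - 9 \sqrt{I}$ ($t{\left(I \right)} = \left(-9 + \left(3 + 2 + I\right) 0\right) \sqrt{I} = \left(-9 + \left(5 + I\right) 0\right) \sqrt{I} = \left(-9 + 0\right) \sqrt{I} = - 9 \sqrt{I}$)
$\left(t{\left(70 \right)} + 207036\right) + \left(21203 + 145587\right) = \left(- 9 \sqrt{70} + 207036\right) + \left(21203 + 145587\right) = \left(207036 - 9 \sqrt{70}\right) + 166790 = 373826 - 9 \sqrt{70}$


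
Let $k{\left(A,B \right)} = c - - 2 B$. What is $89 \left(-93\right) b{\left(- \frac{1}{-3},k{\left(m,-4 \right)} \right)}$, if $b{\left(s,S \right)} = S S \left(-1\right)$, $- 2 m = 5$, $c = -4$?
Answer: $1191888$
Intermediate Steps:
$m = - \frac{5}{2}$ ($m = \left(- \frac{1}{2}\right) 5 = - \frac{5}{2} \approx -2.5$)
$k{\left(A,B \right)} = -4 + 2 B$ ($k{\left(A,B \right)} = -4 - - 2 B = -4 + 2 B$)
$b{\left(s,S \right)} = - S^{2}$ ($b{\left(s,S \right)} = S^{2} \left(-1\right) = - S^{2}$)
$89 \left(-93\right) b{\left(- \frac{1}{-3},k{\left(m,-4 \right)} \right)} = 89 \left(-93\right) \left(- \left(-4 + 2 \left(-4\right)\right)^{2}\right) = - 8277 \left(- \left(-4 - 8\right)^{2}\right) = - 8277 \left(- \left(-12\right)^{2}\right) = - 8277 \left(\left(-1\right) 144\right) = \left(-8277\right) \left(-144\right) = 1191888$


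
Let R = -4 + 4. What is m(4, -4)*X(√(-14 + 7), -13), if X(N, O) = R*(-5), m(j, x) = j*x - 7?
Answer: 0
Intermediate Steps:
R = 0
m(j, x) = -7 + j*x
X(N, O) = 0 (X(N, O) = 0*(-5) = 0)
m(4, -4)*X(√(-14 + 7), -13) = (-7 + 4*(-4))*0 = (-7 - 16)*0 = -23*0 = 0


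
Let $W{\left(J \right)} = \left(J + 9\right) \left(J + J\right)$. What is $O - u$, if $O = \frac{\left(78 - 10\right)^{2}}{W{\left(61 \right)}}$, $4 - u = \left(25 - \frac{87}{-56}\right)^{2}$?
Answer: $\frac{671098513}{956480} \approx 701.63$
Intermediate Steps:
$u = - \frac{2198625}{3136}$ ($u = 4 - \left(25 - \frac{87}{-56}\right)^{2} = 4 - \left(25 - - \frac{87}{56}\right)^{2} = 4 - \left(25 + \frac{87}{56}\right)^{2} = 4 - \left(\frac{1487}{56}\right)^{2} = 4 - \frac{2211169}{3136} = - \frac{2198625}{3136} \approx -701.09$)
$W{\left(J \right)} = 2 J \left(9 + J\right)$ ($W{\left(J \right)} = \left(9 + J\right) 2 J = 2 J \left(9 + J\right)$)
$O = \frac{1156}{2135}$ ($O = \frac{\left(78 - 10\right)^{2}}{2 \cdot 61 \left(9 + 61\right)} = \frac{68^{2}}{2 \cdot 61 \cdot 70} = \frac{4624}{8540} = 4624 \cdot \frac{1}{8540} = \frac{1156}{2135} \approx 0.54145$)
$O - u = \frac{1156}{2135} - - \frac{2198625}{3136} = \frac{1156}{2135} + \frac{2198625}{3136} = \frac{671098513}{956480}$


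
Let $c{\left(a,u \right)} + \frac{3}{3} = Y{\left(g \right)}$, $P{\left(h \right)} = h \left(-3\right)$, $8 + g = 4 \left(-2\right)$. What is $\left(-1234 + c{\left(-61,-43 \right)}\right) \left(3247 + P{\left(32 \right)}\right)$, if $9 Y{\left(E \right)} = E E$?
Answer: $- \frac{34216709}{9} \approx -3.8019 \cdot 10^{6}$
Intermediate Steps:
$g = -16$ ($g = -8 + 4 \left(-2\right) = -8 - 8 = -16$)
$P{\left(h \right)} = - 3 h$
$Y{\left(E \right)} = \frac{E^{2}}{9}$ ($Y{\left(E \right)} = \frac{E E}{9} = \frac{E^{2}}{9}$)
$c{\left(a,u \right)} = \frac{247}{9}$ ($c{\left(a,u \right)} = -1 + \frac{\left(-16\right)^{2}}{9} = -1 + \frac{1}{9} \cdot 256 = -1 + \frac{256}{9} = \frac{247}{9}$)
$\left(-1234 + c{\left(-61,-43 \right)}\right) \left(3247 + P{\left(32 \right)}\right) = \left(-1234 + \frac{247}{9}\right) \left(3247 - 96\right) = - \frac{10859 \left(3247 - 96\right)}{9} = \left(- \frac{10859}{9}\right) 3151 = - \frac{34216709}{9}$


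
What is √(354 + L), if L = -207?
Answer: 7*√3 ≈ 12.124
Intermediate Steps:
√(354 + L) = √(354 - 207) = √147 = 7*√3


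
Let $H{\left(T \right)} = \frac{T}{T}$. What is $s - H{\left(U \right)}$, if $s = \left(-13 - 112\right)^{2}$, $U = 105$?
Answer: $15624$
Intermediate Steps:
$H{\left(T \right)} = 1$
$s = 15625$ ($s = \left(-125\right)^{2} = 15625$)
$s - H{\left(U \right)} = 15625 - 1 = 15624$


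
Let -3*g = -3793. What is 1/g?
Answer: 3/3793 ≈ 0.00079093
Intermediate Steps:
g = 3793/3 (g = -1/3*(-3793) = 3793/3 ≈ 1264.3)
1/g = 1/(3793/3) = 3/3793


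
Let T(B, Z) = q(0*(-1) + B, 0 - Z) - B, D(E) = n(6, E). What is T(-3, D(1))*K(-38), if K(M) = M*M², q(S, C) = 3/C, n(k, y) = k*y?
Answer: -137180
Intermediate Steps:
D(E) = 6*E
K(M) = M³
T(B, Z) = -B - 3/Z (T(B, Z) = 3/(0 - Z) - B = 3/((-Z)) - B = 3*(-1/Z) - B = -3/Z - B = -B - 3/Z)
T(-3, D(1))*K(-38) = (-1*(-3) - 3/(6*1))*(-38)³ = (3 - 3/6)*(-54872) = (3 - 3*⅙)*(-54872) = (3 - ½)*(-54872) = (5/2)*(-54872) = -137180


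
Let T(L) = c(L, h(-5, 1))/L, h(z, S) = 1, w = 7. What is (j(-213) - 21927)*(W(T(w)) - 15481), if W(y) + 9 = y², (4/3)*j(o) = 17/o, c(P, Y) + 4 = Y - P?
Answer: 2362974429675/6958 ≈ 3.3961e+8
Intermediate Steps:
c(P, Y) = -4 + Y - P (c(P, Y) = -4 + (Y - P) = -4 + Y - P)
j(o) = 51/(4*o) (j(o) = 3*(17/o)/4 = 51/(4*o))
T(L) = (-3 - L)/L (T(L) = (-4 + 1 - L)/L = (-3 - L)/L)
W(y) = -9 + y²
(j(-213) - 21927)*(W(T(w)) - 15481) = ((51/4)/(-213) - 21927)*((-9 + ((-3 - 1*7)/7)²) - 15481) = ((51/4)*(-1/213) - 21927)*((-9 + ((-3 - 7)/7)²) - 15481) = (-17/284 - 21927)*((-9 + ((⅐)*(-10))²) - 15481) = -6227285*((-9 + (-10/7)²) - 15481)/284 = -6227285*((-9 + 100/49) - 15481)/284 = -6227285*(-341/49 - 15481)/284 = -6227285/284*(-758910/49) = 2362974429675/6958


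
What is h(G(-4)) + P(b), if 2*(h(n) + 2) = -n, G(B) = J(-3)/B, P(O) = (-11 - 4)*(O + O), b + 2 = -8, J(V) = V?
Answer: 2381/8 ≈ 297.63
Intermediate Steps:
b = -10 (b = -2 - 8 = -10)
P(O) = -30*O
G(B) = -3/B
h(n) = -2 - n/2 (h(n) = -2 + (-n)/2 = -2 - n/2)
h(G(-4)) + P(b) = (-2 - (-3)/(2*(-4))) - 30*(-10) = (-2 - (-3)*(-1)/(2*4)) + 300 = (-2 - ½*¾) + 300 = (-2 - 3/8) + 300 = -19/8 + 300 = 2381/8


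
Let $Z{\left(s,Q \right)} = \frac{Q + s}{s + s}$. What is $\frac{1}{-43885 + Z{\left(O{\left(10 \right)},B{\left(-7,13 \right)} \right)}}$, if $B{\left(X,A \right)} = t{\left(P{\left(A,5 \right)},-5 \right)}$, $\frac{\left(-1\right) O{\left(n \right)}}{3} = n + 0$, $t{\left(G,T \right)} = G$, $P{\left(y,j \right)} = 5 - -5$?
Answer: $- \frac{3}{131654} \approx -2.2787 \cdot 10^{-5}$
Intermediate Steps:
$P{\left(y,j \right)} = 10$ ($P{\left(y,j \right)} = 5 + 5 = 10$)
$O{\left(n \right)} = - 3 n$ ($O{\left(n \right)} = - 3 \left(n + 0\right) = - 3 n$)
$B{\left(X,A \right)} = 10$
$Z{\left(s,Q \right)} = \frac{Q + s}{2 s}$
$\frac{1}{-43885 + Z{\left(O{\left(10 \right)},B{\left(-7,13 \right)} \right)}} = \frac{1}{-43885 + \frac{10 - 30}{2 \left(\left(-3\right) 10\right)}} = \frac{1}{-43885 + \frac{10 - 30}{2 \left(-30\right)}} = \frac{1}{-43885 + \frac{1}{2} \left(- \frac{1}{30}\right) \left(-20\right)} = \frac{1}{-43885 + \frac{1}{3}} = \frac{1}{- \frac{131654}{3}} = - \frac{3}{131654}$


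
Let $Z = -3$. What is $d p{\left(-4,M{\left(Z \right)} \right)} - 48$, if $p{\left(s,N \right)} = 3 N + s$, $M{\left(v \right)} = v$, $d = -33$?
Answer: $381$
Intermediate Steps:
$p{\left(s,N \right)} = s + 3 N$
$d p{\left(-4,M{\left(Z \right)} \right)} - 48 = - 33 \left(-4 + 3 \left(-3\right)\right) - 48 = - 33 \left(-4 - 9\right) - 48 = \left(-33\right) \left(-13\right) - 48 = 429 - 48 = 381$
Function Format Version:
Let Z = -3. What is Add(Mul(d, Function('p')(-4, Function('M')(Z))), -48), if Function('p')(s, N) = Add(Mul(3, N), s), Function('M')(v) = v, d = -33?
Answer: 381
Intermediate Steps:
Function('p')(s, N) = Add(s, Mul(3, N))
Add(Mul(d, Function('p')(-4, Function('M')(Z))), -48) = Add(Mul(-33, Add(-4, Mul(3, -3))), -48) = Add(Mul(-33, Add(-4, -9)), -48) = Add(Mul(-33, -13), -48) = Add(429, -48) = 381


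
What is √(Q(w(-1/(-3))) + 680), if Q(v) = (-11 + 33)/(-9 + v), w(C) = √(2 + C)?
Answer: √(18294 - 680*√21)/√(27 - √21) ≈ 26.020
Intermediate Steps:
Q(v) = 22/(-9 + v)
√(Q(w(-1/(-3))) + 680) = √(22/(-9 + √(2 - 1/(-3))) + 680) = √(22/(-9 + √(2 - 1*(-⅓))) + 680) = √(22/(-9 + √(2 + ⅓)) + 680) = √(22/(-9 + √(7/3)) + 680) = √(22/(-9 + √21/3) + 680) = √(680 + 22/(-9 + √21/3))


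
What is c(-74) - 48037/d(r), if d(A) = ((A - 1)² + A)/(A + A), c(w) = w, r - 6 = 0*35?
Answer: -578738/31 ≈ -18669.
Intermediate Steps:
r = 6 (r = 6 + 0*35 = 6 + 0 = 6)
d(A) = (A + (-1 + A)²)/(2*A) (d(A) = ((-1 + A)² + A)/((2*A)) = (A + (-1 + A)²)*(1/(2*A)) = (A + (-1 + A)²)/(2*A))
c(-74) - 48037/d(r) = -74 - 48037*12/(6 + (-1 + 6)²) = -74 - 48037*12/(6 + 5²) = -74 - 48037*12/(6 + 25) = -74 - 48037/((½)*(⅙)*31) = -74 - 48037/31/12 = -74 - 48037*12/31 = -74 - 576444/31 = -578738/31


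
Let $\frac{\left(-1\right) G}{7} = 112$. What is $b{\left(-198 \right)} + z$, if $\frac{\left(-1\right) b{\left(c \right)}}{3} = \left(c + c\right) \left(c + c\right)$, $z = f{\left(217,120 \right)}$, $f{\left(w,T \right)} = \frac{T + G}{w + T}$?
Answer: $- \frac{158541640}{337} \approx -4.7045 \cdot 10^{5}$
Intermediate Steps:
$G = -784$ ($G = \left(-7\right) 112 = -784$)
$f{\left(w,T \right)} = \frac{-784 + T}{T + w}$ ($f{\left(w,T \right)} = \frac{T - 784}{w + T} = \frac{-784 + T}{T + w}$)
$z = - \frac{664}{337}$ ($z = \frac{-784 + 120}{120 + 217} = \frac{1}{337} \left(-664\right) = - \frac{664}{337} \approx -1.9703$)
$b{\left(c \right)} = - 12 c^{2}$ ($b{\left(c \right)} = - 3 \left(c + c\right) \left(c + c\right) = - 3 \cdot 2 c 2 c = - 3 \cdot 4 c^{2} = - 12 c^{2}$)
$b{\left(-198 \right)} + z = - 12 \left(-198\right)^{2} - \frac{664}{337} = \left(-12\right) 39204 - \frac{664}{337} = -470448 - \frac{664}{337} = - \frac{158541640}{337}$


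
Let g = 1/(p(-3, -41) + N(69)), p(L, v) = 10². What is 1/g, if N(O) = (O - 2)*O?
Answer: 4723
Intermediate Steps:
p(L, v) = 100
N(O) = O*(-2 + O) (N(O) = (-2 + O)*O = O*(-2 + O))
g = 1/4723 (g = 1/(100 + 69*(-2 + 69)) = 1/(100 + 69*67) = 1/(100 + 4623) = 1/4723 ≈ 0.00021173)
1/g = 1/(1/4723) = 4723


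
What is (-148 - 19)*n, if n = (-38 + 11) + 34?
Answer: -1169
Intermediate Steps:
n = 7 (n = -27 + 34 = 7)
(-148 - 19)*n = (-148 - 19)*7 = -167*7 = -1169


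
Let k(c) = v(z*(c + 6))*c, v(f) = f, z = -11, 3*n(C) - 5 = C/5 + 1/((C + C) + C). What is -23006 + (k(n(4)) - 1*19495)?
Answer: -1382596739/32400 ≈ -42673.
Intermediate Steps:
n(C) = 5/3 + 1/(9*C) + C/15 (n(C) = 5/3 + (C/5 + 1/((C + C) + C))/3 = 5/3 + (C*(1/5) + 1/(2*C + C))/3 = 5/3 + (C/5 + 1/(3*C))/3 = 5/3 + (1/(3*C) + C/5)/3 = 5/3 + (1/(9*C) + C/15) = 5/3 + 1/(9*C) + C/15)
k(c) = c*(-66 - 11*c) (k(c) = (-11*(c + 6))*c = (-11*(6 + c))*c = (-66 - 11*c)*c = c*(-66 - 11*c))
-23006 + (k(n(4)) - 1*19495) = -23006 + (11*((1/45)*(5 + 3*4*(25 + 4))/4)*(-6 - (5 + 3*4*(25 + 4))/(45*4)) - 1*19495) = -23006 + (11*((1/45)*(1/4)*(5 + 3*4*29))*(-6 - (5 + 3*4*29)/(45*4)) - 19495) = -23006 + (11*((1/45)*(1/4)*(5 + 348))*(-6 - (5 + 348)/(45*4)) - 19495) = -23006 + (11*((1/45)*(1/4)*353)*(-6 - 353/(45*4)) - 19495) = -23006 + (11*(353/180)*(-6 - 1*353/180) - 19495) = -23006 + (11*(353/180)*(-6 - 353/180) - 19495) = -23006 + (11*(353/180)*(-1433/180) - 19495) = -23006 + (-5564339/32400 - 19495) = -23006 - 637202339/32400 = -1382596739/32400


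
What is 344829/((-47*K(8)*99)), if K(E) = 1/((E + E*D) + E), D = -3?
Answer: 919544/1551 ≈ 592.87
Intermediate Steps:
K(E) = -1/E (K(E) = 1/((E + E*(-3)) + E) = 1/((E - 3*E) + E) = 1/(-2*E + E) = 1/(-E) = -1/E)
344829/((-47*K(8)*99)) = 344829/((-(-47)/8*99)) = 344829/((-47*(-⅛)*99)) = 344829/(((47/8)*99)) = 344829/(4653/8) = 344829*(8/4653) = 919544/1551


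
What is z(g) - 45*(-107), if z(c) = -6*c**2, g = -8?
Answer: 4431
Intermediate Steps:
z(g) - 45*(-107) = -6*(-8)**2 - 45*(-107) = -6*64 + 4815 = -384 + 4815 = 4431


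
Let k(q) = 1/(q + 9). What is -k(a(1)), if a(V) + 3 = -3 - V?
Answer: -½ ≈ -0.50000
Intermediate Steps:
a(V) = -6 - V (a(V) = -3 + (-3 - V) = -6 - V)
k(q) = 1/(9 + q)
-k(a(1)) = -1/(9 + (-6 - 1*1)) = -1/(9 + (-6 - 1)) = -1/(9 - 7) = -1/2 = -1*½ = -½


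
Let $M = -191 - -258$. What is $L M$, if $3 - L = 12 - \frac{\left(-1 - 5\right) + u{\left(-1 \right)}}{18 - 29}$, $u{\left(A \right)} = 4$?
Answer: $- \frac{6499}{11} \approx -590.82$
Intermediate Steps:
$L = - \frac{97}{11}$ ($L = 3 - \left(12 - \frac{\left(-1 - 5\right) + 4}{18 - 29}\right) = 3 - \left(12 - \frac{-6 + 4}{-11}\right) = 3 - \left(12 - \left(-2\right) \left(- \frac{1}{11}\right)\right) = 3 - \left(12 - \frac{2}{11}\right) = 3 - \frac{130}{11} = - \frac{97}{11} \approx -8.8182$)
$M = 67$ ($M = -191 + 258 = 67$)
$L M = \left(- \frac{97}{11}\right) 67 = - \frac{6499}{11}$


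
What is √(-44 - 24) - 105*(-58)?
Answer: 6090 + 2*I*√17 ≈ 6090.0 + 8.2462*I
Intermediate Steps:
√(-44 - 24) - 105*(-58) = √(-68) + 6090 = 2*I*√17 + 6090 = 6090 + 2*I*√17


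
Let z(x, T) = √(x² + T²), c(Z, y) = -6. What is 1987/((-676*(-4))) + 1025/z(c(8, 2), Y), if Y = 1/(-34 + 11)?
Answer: 1987/2704 + 4715*√19045/3809 ≈ 171.56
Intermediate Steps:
Y = -1/23 (Y = 1/(-23) = -1/23 ≈ -0.043478)
z(x, T) = √(T² + x²)
1987/((-676*(-4))) + 1025/z(c(8, 2), Y) = 1987/((-676*(-4))) + 1025/(√((-1/23)² + (-6)²)) = 1987/2704 + 1025/(√(1/529 + 36)) = 1987*(1/2704) + 1025/(√(19045/529)) = 1987/2704 + 1025/((√19045/23)) = 1987/2704 + 1025*(23*√19045/19045) = 1987/2704 + 4715*√19045/3809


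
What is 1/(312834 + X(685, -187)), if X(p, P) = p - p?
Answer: 1/312834 ≈ 3.1966e-6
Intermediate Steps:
X(p, P) = 0
1/(312834 + X(685, -187)) = 1/(312834 + 0) = 1/312834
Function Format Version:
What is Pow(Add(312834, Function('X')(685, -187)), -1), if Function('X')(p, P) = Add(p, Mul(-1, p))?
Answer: Rational(1, 312834) ≈ 3.1966e-6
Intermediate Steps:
Function('X')(p, P) = 0
Pow(Add(312834, Function('X')(685, -187)), -1) = Pow(Add(312834, 0), -1) = Pow(312834, -1) = Rational(1, 312834)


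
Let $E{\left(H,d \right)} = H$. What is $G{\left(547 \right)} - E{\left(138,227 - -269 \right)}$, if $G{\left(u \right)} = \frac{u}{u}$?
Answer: $-137$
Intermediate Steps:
$G{\left(u \right)} = 1$
$G{\left(547 \right)} - E{\left(138,227 - -269 \right)} = 1 - 138 = -137$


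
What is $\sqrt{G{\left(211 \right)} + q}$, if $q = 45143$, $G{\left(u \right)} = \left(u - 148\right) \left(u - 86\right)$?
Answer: $7 \sqrt{1082} \approx 230.26$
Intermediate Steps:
$G{\left(u \right)} = \left(-148 + u\right) \left(-86 + u\right)$
$\sqrt{G{\left(211 \right)} + q} = \sqrt{\left(12728 + 211^{2} - 49374\right) + 45143} = \sqrt{\left(12728 + 44521 - 49374\right) + 45143} = \sqrt{7875 + 45143} = \sqrt{53018} = 7 \sqrt{1082}$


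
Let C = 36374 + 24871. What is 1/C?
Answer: 1/61245 ≈ 1.6328e-5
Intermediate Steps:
C = 61245
1/C = 1/61245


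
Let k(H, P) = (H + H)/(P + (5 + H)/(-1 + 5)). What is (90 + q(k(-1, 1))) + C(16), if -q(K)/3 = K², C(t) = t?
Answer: 103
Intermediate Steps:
k(H, P) = 2*H/(5/4 + P + H/4) (k(H, P) = (2*H)/(P + (5 + H)/4) = (2*H)/(P + (5 + H)*(¼)) = (2*H)/(P + (5/4 + H/4)) = (2*H)/(5/4 + P + H/4) = 2*H/(5/4 + P + H/4))
q(K) = -3*K²
(90 + q(k(-1, 1))) + C(16) = (90 - 3*64/(5 - 1 + 4*1)²) + 16 = (90 - 3*64/(5 - 1 + 4)²) + 16 = (90 - 3*1²) + 16 = (90 - 3*(-1)²) + 16 = (90 - 3*1) + 16 = (90 - 3) + 16 = 87 + 16 = 103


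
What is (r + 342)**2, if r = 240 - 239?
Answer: 117649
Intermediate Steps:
r = 1
(r + 342)**2 = (1 + 342)**2 = 343**2 = 117649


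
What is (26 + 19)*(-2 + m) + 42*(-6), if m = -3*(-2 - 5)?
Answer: 603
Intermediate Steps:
m = 21 (m = -3*(-7) = 21)
(26 + 19)*(-2 + m) + 42*(-6) = (26 + 19)*(-2 + 21) + 42*(-6) = 45*19 - 252 = 855 - 252 = 603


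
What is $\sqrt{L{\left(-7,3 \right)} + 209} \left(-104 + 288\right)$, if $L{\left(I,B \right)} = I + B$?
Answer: $184 \sqrt{205} \approx 2634.5$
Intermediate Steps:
$L{\left(I,B \right)} = B + I$
$\sqrt{L{\left(-7,3 \right)} + 209} \left(-104 + 288\right) = \sqrt{\left(3 - 7\right) + 209} \left(-104 + 288\right) = \sqrt{-4 + 209} \cdot 184 = \sqrt{205} \cdot 184 = 184 \sqrt{205}$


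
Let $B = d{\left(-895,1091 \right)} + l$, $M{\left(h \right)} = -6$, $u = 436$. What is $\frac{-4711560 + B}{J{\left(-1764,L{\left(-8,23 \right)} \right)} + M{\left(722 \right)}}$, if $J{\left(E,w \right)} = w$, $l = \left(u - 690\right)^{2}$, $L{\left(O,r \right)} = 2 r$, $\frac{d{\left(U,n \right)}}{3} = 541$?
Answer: $- \frac{4645421}{40} \approx -1.1614 \cdot 10^{5}$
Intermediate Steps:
$d{\left(U,n \right)} = 1623$ ($d{\left(U,n \right)} = 3 \cdot 541 = 1623$)
$l = 64516$ ($l = \left(436 - 690\right)^{2} = \left(-254\right)^{2} = 64516$)
$B = 66139$ ($B = 1623 + 64516 = 66139$)
$\frac{-4711560 + B}{J{\left(-1764,L{\left(-8,23 \right)} \right)} + M{\left(722 \right)}} = \frac{-4711560 + 66139}{2 \cdot 23 - 6} = - \frac{4645421}{46 - 6} = - \frac{4645421}{40}$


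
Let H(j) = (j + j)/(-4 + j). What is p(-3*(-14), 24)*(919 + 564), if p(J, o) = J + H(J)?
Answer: 1245720/19 ≈ 65564.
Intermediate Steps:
H(j) = 2*j/(-4 + j) (H(j) = (2*j)/(-4 + j) = 2*j/(-4 + j))
p(J, o) = J + 2*J/(-4 + J)
p(-3*(-14), 24)*(919 + 564) = ((-3*(-14))*(-2 - 3*(-14))/(-4 - 3*(-14)))*(919 + 564) = (42*(-2 + 42)/(-4 + 42))*1483 = (42*40/38)*1483 = (42*(1/38)*40)*1483 = (840/19)*1483 = 1245720/19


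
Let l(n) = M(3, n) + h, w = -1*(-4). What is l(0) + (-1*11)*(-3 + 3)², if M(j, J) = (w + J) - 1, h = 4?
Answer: 7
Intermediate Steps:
w = 4
M(j, J) = 3 + J (M(j, J) = (4 + J) - 1 = 3 + J)
l(n) = 7 + n (l(n) = (3 + n) + 4 = 7 + n)
l(0) + (-1*11)*(-3 + 3)² = (7 + 0) + (-1*11)*(-3 + 3)² = 7 - 11*0² = 7 - 11*0 = 7 + 0 = 7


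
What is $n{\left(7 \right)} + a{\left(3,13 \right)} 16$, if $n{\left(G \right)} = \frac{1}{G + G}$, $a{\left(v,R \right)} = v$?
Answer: $\frac{673}{14} \approx 48.071$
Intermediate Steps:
$n{\left(G \right)} = \frac{1}{2 G}$
$n{\left(7 \right)} + a{\left(3,13 \right)} 16 = \frac{1}{2 \cdot 7} + 3 \cdot 16 = \frac{1}{2} \cdot \frac{1}{7} + 48 = \frac{1}{14} + 48 = \frac{673}{14}$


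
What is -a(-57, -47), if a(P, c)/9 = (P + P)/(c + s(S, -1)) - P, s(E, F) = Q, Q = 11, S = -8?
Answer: -1083/2 ≈ -541.50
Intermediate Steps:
s(E, F) = 11
a(P, c) = -9*P + 18*P/(11 + c) (a(P, c) = 9*((P + P)/(c + 11) - P) = 9*((2*P)/(11 + c) - P) = 9*(2*P/(11 + c) - P) = 9*(-P + 2*P/(11 + c)) = -9*P + 18*P/(11 + c))
-a(-57, -47) = -(-9)*(-57)*(9 - 47)/(11 - 47) = -(-9)*(-57)*(-38)/(-36) = -(-9)*(-57)*(-1)*(-38)/36 = -1*1083/2 = -1083/2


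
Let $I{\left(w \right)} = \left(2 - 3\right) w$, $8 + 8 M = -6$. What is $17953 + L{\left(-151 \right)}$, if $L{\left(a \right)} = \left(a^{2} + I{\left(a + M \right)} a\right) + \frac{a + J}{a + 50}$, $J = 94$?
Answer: $\frac{7146483}{404} \approx 17689.0$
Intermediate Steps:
$M = - \frac{7}{4}$ ($M = -1 + \frac{1}{8} \left(-6\right) = -1 - \frac{3}{4} = - \frac{7}{4} \approx -1.75$)
$I{\left(w \right)} = - w$
$L{\left(a \right)} = a^{2} + a \left(\frac{7}{4} - a\right) + \frac{94 + a}{50 + a}$ ($L{\left(a \right)} = \left(a^{2} + - (a - \frac{7}{4}) a\right) + \frac{a + 94}{a + 50} = \left(a^{2} + - (- \frac{7}{4} + a) a\right) + \frac{94 + a}{50 + a} = \left(a^{2} + \left(\frac{7}{4} - a\right) a\right) + \frac{94 + a}{50 + a} = \left(a^{2} + a \left(\frac{7}{4} - a\right)\right) + \frac{94 + a}{50 + a} = a^{2} + a \left(\frac{7}{4} - a\right) + \frac{94 + a}{50 + a}$)
$17953 + L{\left(-151 \right)} = 17953 + \frac{376 + 7 \left(-151\right)^{2} + 354 \left(-151\right)}{4 \left(50 - 151\right)} = 17953 + \frac{376 + 7 \cdot 22801 - 53454}{4 \left(-101\right)} = 17953 + \frac{1}{4} \left(- \frac{1}{101}\right) \left(376 + 159607 - 53454\right) = 17953 + \frac{1}{4} \left(- \frac{1}{101}\right) 106529 = 17953 - \frac{106529}{404} = \frac{7146483}{404}$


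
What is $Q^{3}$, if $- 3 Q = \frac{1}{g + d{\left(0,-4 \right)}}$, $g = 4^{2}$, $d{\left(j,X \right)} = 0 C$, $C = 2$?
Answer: $- \frac{1}{110592} \approx -9.0422 \cdot 10^{-6}$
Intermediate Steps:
$d{\left(j,X \right)} = 0$ ($d{\left(j,X \right)} = 0 \cdot 2 = 0$)
$g = 16$
$Q = - \frac{1}{48}$ ($Q = - \frac{1}{3 \left(16 + 0\right)} = - \frac{1}{3 \cdot 16} = \left(- \frac{1}{3}\right) \frac{1}{16} = - \frac{1}{48} \approx -0.020833$)
$Q^{3} = \left(- \frac{1}{48}\right)^{3} = - \frac{1}{110592}$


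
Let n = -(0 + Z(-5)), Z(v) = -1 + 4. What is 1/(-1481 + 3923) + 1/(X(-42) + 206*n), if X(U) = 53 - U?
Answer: -1919/1277166 ≈ -0.0015025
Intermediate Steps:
Z(v) = 3
n = -3 (n = -(0 + 3) = -1*3 = -3)
1/(-1481 + 3923) + 1/(X(-42) + 206*n) = 1/(-1481 + 3923) + 1/((53 - 1*(-42)) + 206*(-3)) = 1/2442 + 1/((53 + 42) - 618) = 1/2442 + 1/(95 - 618) = 1/2442 + 1/(-523) = 1/2442 - 1/523 = -1919/1277166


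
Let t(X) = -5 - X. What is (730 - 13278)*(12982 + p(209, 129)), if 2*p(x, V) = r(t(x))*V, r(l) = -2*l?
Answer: -509298224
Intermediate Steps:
p(x, V) = V*(10 + 2*x)/2 (p(x, V) = ((-2*(-5 - x))*V)/2 = ((10 + 2*x)*V)/2 = (V*(10 + 2*x))/2 = V*(10 + 2*x)/2)
(730 - 13278)*(12982 + p(209, 129)) = (730 - 13278)*(12982 + 129*(5 + 209)) = -12548*(12982 + 129*214) = -12548*(12982 + 27606) = -12548*40588 = -509298224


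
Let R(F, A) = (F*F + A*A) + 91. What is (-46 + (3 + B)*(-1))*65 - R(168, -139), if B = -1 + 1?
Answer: -50821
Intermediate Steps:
B = 0
R(F, A) = 91 + A² + F² (R(F, A) = (F² + A²) + 91 = (A² + F²) + 91 = 91 + A² + F²)
(-46 + (3 + B)*(-1))*65 - R(168, -139) = (-46 + (3 + 0)*(-1))*65 - (91 + (-139)² + 168²) = (-46 + 3*(-1))*65 - (91 + 19321 + 28224) = (-46 - 3)*65 - 1*47636 = -49*65 - 47636 = -3185 - 47636 = -50821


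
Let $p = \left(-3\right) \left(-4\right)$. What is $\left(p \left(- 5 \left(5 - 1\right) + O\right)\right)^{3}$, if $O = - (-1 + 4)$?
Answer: $-21024576$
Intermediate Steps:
$p = 12$
$O = -3$ ($O = \left(-1\right) 3 = -3$)
$\left(p \left(- 5 \left(5 - 1\right) + O\right)\right)^{3} = \left(12 \left(- 5 \left(5 - 1\right) - 3\right)\right)^{3} = \left(12 \left(\left(-5\right) 4 - 3\right)\right)^{3} = \left(12 \left(-20 - 3\right)\right)^{3} = \left(12 \left(-23\right)\right)^{3} = \left(-276\right)^{3} = -21024576$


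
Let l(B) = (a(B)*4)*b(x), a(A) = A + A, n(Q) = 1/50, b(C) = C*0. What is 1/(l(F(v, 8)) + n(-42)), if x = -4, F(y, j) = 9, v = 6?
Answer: 50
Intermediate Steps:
b(C) = 0
n(Q) = 1/50
a(A) = 2*A
l(B) = 0 (l(B) = ((2*B)*4)*0 = (8*B)*0 = 0)
1/(l(F(v, 8)) + n(-42)) = 1/(0 + 1/50) = 1/(1/50) = 50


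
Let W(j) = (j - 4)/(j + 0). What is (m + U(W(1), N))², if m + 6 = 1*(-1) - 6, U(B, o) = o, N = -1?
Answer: 196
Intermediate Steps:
W(j) = (-4 + j)/j
m = -13 (m = -6 + (1*(-1) - 6) = -6 + (-1 - 6) = -6 - 7 = -13)
(m + U(W(1), N))² = (-13 - 1)² = (-14)² = 196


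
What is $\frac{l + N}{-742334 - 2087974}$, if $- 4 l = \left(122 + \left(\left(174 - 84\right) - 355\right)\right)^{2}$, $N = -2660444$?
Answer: $\frac{3554075}{3773744} \approx 0.94179$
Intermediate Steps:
$l = - \frac{20449}{4}$ ($l = - \frac{\left(122 + \left(\left(174 - 84\right) - 355\right)\right)^{2}}{4} = - \frac{\left(122 + \left(90 - 355\right)\right)^{2}}{4} = - \frac{\left(122 - 265\right)^{2}}{4} = - \frac{\left(-143\right)^{2}}{4} = \left(- \frac{1}{4}\right) 20449 = - \frac{20449}{4} \approx -5112.3$)
$\frac{l + N}{-742334 - 2087974} = \frac{- \frac{20449}{4} - 2660444}{-742334 - 2087974} = - \frac{10662225}{4 \left(-2830308\right)} = \left(- \frac{10662225}{4}\right) \left(- \frac{1}{2830308}\right) = \frac{3554075}{3773744}$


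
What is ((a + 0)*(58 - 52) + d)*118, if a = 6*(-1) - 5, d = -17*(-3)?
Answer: -1770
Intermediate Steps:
d = 51
a = -11 (a = -6 - 5 = -11)
((a + 0)*(58 - 52) + d)*118 = ((-11 + 0)*(58 - 52) + 51)*118 = (-11*6 + 51)*118 = (-66 + 51)*118 = -15*118 = -1770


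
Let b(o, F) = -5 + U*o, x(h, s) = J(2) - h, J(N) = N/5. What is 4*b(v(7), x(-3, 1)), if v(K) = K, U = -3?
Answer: -104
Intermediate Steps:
J(N) = N/5 (J(N) = N*(⅕) = N/5)
x(h, s) = ⅖ - h (x(h, s) = (⅕)*2 - h = ⅖ - h)
b(o, F) = -5 - 3*o
4*b(v(7), x(-3, 1)) = 4*(-5 - 3*7) = 4*(-5 - 21) = 4*(-26) = -104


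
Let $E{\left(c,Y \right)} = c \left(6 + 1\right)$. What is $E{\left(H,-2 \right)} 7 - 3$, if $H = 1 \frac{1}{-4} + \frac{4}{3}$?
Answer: $\frac{601}{12} \approx 50.083$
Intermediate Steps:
$H = \frac{13}{12}$ ($H = 1 \left(- \frac{1}{4}\right) + 4 \cdot \frac{1}{3} = - \frac{1}{4} + \frac{4}{3} = \frac{13}{12} \approx 1.0833$)
$E{\left(c,Y \right)} = 7 c$ ($E{\left(c,Y \right)} = c 7 = 7 c$)
$E{\left(H,-2 \right)} 7 - 3 = 7 \cdot \frac{13}{12} \cdot 7 - 3 = \frac{91}{12} \cdot 7 - 3 = \frac{637}{12} - 3 = \frac{601}{12}$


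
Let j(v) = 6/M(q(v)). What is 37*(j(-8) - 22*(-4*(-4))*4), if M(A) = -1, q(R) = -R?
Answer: -52318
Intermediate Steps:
j(v) = -6 (j(v) = 6/(-1) = 6*(-1) = -6)
37*(j(-8) - 22*(-4*(-4))*4) = 37*(-6 - 22*(-4*(-4))*4) = 37*(-6 - 352*4) = 37*(-6 - 22*64) = 37*(-6 - 1408) = 37*(-1414) = -52318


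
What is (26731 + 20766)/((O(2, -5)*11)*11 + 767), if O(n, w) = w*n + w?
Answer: -47497/1048 ≈ -45.322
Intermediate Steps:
O(n, w) = w + n*w (O(n, w) = n*w + w = w + n*w)
(26731 + 20766)/((O(2, -5)*11)*11 + 767) = (26731 + 20766)/((-5*(1 + 2)*11)*11 + 767) = 47497/((-5*3*11)*11 + 767) = 47497/(-15*11*11 + 767) = 47497/(-165*11 + 767) = 47497/(-1815 + 767) = 47497/(-1048) = 47497*(-1/1048) = -47497/1048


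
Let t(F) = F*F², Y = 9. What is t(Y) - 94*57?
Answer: -4629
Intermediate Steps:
t(F) = F³
t(Y) - 94*57 = 9³ - 94*57 = 729 - 5358 = -4629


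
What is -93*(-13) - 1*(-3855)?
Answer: 5064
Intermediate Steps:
-93*(-13) - 1*(-3855) = 1209 + 3855 = 5064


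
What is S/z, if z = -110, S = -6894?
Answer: 3447/55 ≈ 62.673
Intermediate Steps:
S/z = -6894/(-110) = -6894*(-1/110) = 3447/55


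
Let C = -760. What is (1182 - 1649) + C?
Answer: -1227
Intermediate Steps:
(1182 - 1649) + C = (1182 - 1649) - 760 = -467 - 760 = -1227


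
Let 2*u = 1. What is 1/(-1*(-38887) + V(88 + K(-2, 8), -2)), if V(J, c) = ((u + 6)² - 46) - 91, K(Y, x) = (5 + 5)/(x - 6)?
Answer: 4/155169 ≈ 2.5778e-5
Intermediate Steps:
u = ½ (u = (½)*1 = ½ ≈ 0.50000)
K(Y, x) = 10/(-6 + x)
V(J, c) = -379/4 (V(J, c) = ((½ + 6)² - 46) - 91 = ((13/2)² - 46) - 91 = (169/4 - 46) - 91 = -15/4 - 91 = -379/4)
1/(-1*(-38887) + V(88 + K(-2, 8), -2)) = 1/(-1*(-38887) - 379/4) = 1/(38887 - 379/4) = 1/(155169/4) = 4/155169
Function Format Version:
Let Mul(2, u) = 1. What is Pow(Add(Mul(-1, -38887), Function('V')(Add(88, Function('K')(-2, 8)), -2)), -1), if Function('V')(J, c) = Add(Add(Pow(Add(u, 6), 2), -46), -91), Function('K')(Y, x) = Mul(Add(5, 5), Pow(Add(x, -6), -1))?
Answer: Rational(4, 155169) ≈ 2.5778e-5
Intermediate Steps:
u = Rational(1, 2) (u = Mul(Rational(1, 2), 1) = Rational(1, 2) ≈ 0.50000)
Function('K')(Y, x) = Mul(10, Pow(Add(-6, x), -1))
Function('V')(J, c) = Rational(-379, 4) (Function('V')(J, c) = Add(Add(Pow(Add(Rational(1, 2), 6), 2), -46), -91) = Add(Add(Pow(Rational(13, 2), 2), -46), -91) = Add(Add(Rational(169, 4), -46), -91) = Add(Rational(-15, 4), -91) = Rational(-379, 4))
Pow(Add(Mul(-1, -38887), Function('V')(Add(88, Function('K')(-2, 8)), -2)), -1) = Pow(Add(Mul(-1, -38887), Rational(-379, 4)), -1) = Pow(Add(38887, Rational(-379, 4)), -1) = Pow(Rational(155169, 4), -1) = Rational(4, 155169)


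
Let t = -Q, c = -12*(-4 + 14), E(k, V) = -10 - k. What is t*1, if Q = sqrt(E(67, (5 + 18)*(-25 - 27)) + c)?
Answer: -I*sqrt(197) ≈ -14.036*I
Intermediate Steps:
c = -120 (c = -12*10 = -120)
Q = I*sqrt(197) (Q = sqrt((-10 - 1*67) - 120) = sqrt((-10 - 67) - 120) = sqrt(-77 - 120) = sqrt(-197) = I*sqrt(197) ≈ 14.036*I)
t = -I*sqrt(197) ≈ -14.036*I
t*1 = -I*sqrt(197)*1 = -I*sqrt(197)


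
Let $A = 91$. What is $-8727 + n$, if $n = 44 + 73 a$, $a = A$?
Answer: $-2040$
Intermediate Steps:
$a = 91$
$n = 6687$ ($n = 44 + 73 \cdot 91 = 44 + 6643 = 6687$)
$-8727 + n = -8727 + 6687 = -2040$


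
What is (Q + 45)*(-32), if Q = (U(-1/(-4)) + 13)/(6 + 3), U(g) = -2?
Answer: -13312/9 ≈ -1479.1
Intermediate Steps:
Q = 11/9 (Q = (-2 + 13)/(6 + 3) = 11/9 ≈ 1.2222)
(Q + 45)*(-32) = (11/9 + 45)*(-32) = (416/9)*(-32) = -13312/9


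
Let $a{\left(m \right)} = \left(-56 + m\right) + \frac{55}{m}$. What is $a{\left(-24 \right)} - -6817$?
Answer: $\frac{161633}{24} \approx 6734.7$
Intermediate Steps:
$a{\left(m \right)} = -56 + m + \frac{55}{m}$
$a{\left(-24 \right)} - -6817 = \left(-56 - 24 + \frac{55}{-24}\right) - -6817 = \left(-56 - 24 + 55 \left(- \frac{1}{24}\right)\right) + 6817 = \left(-56 - 24 - \frac{55}{24}\right) + 6817 = - \frac{1975}{24} + 6817 = \frac{161633}{24}$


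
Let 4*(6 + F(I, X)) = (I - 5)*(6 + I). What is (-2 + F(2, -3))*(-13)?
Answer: 182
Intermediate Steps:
F(I, X) = -6 + (-5 + I)*(6 + I)/4 (F(I, X) = -6 + ((I - 5)*(6 + I))/4 = -6 + ((-5 + I)*(6 + I))/4 = -6 + (-5 + I)*(6 + I)/4)
(-2 + F(2, -3))*(-13) = (-2 + (-27/2 + (¼)*2 + (¼)*2²))*(-13) = (-2 + (-27/2 + ½ + (¼)*4))*(-13) = (-2 + (-27/2 + ½ + 1))*(-13) = (-2 - 12)*(-13) = -14*(-13) = 182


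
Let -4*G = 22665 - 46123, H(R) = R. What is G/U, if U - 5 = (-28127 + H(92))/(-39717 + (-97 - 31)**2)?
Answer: 273672757/289400 ≈ 945.66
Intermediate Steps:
G = 11729/2 (G = -(22665 - 46123)/4 = -1/4*(-23458) = 11729/2 ≈ 5864.5)
U = 144700/23333 (U = 5 + (-28127 + 92)/(-39717 + (-97 - 31)**2) = 5 - 28035/(-39717 + (-128)**2) = 5 - 28035/(-39717 + 16384) = 5 - 28035/(-23333) = 5 - 28035*(-1/23333) = 5 + 28035/23333 = 144700/23333 ≈ 6.2015)
G/U = 11729/(2*(144700/23333)) = (11729/2)*(23333/144700) = 273672757/289400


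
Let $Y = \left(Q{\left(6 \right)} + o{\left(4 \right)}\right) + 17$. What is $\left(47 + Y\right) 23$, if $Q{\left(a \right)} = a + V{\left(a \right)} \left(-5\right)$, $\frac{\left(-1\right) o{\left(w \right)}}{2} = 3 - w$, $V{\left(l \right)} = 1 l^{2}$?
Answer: $-2484$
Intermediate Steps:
$V{\left(l \right)} = l^{2}$
$o{\left(w \right)} = -6 + 2 w$ ($o{\left(w \right)} = - 2 \left(3 - w\right) = -6 + 2 w$)
$Q{\left(a \right)} = a - 5 a^{2}$ ($Q{\left(a \right)} = a + a^{2} \left(-5\right) = a - 5 a^{2}$)
$Y = -155$ ($Y = \left(6 \left(1 - 30\right) + \left(-6 + 2 \cdot 4\right)\right) + 17 = \left(6 \left(1 - 30\right) + \left(-6 + 8\right)\right) + 17 = \left(6 \left(-29\right) + 2\right) + 17 = \left(-174 + 2\right) + 17 = -172 + 17 = -155$)
$\left(47 + Y\right) 23 = \left(47 - 155\right) 23 = \left(-108\right) 23 = -2484$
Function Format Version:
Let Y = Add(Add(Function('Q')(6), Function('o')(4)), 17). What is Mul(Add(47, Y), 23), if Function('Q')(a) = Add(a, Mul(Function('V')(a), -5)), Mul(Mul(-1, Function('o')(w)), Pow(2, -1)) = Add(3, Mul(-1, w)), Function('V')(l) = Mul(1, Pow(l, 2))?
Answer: -2484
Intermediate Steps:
Function('V')(l) = Pow(l, 2)
Function('o')(w) = Add(-6, Mul(2, w)) (Function('o')(w) = Mul(-2, Add(3, Mul(-1, w))) = Add(-6, Mul(2, w)))
Function('Q')(a) = Add(a, Mul(-5, Pow(a, 2))) (Function('Q')(a) = Add(a, Mul(Pow(a, 2), -5)) = Add(a, Mul(-5, Pow(a, 2))))
Y = -155 (Y = Add(Add(Mul(6, Add(1, Mul(-5, 6))), Add(-6, Mul(2, 4))), 17) = Add(Add(Mul(6, Add(1, -30)), Add(-6, 8)), 17) = Add(Add(Mul(6, -29), 2), 17) = Add(Add(-174, 2), 17) = Add(-172, 17) = -155)
Mul(Add(47, Y), 23) = Mul(Add(47, -155), 23) = Mul(-108, 23) = -2484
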